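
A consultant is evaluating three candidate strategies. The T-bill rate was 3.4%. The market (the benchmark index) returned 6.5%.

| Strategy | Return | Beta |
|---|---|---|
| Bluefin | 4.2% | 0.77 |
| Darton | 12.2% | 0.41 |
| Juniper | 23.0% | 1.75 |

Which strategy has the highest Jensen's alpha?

Bluefin: α = 4.2% − [3.4% + 0.77 × (6.5% − 3.4%)] = -1.587
Darton: α = 12.2% − [3.4% + 0.41 × (6.5% − 3.4%)] = 7.529
Juniper: α = 23.0% − [3.4% + 1.75 × (6.5% − 3.4%)] = 14.175
Highest: Juniper (14.175).

Juniper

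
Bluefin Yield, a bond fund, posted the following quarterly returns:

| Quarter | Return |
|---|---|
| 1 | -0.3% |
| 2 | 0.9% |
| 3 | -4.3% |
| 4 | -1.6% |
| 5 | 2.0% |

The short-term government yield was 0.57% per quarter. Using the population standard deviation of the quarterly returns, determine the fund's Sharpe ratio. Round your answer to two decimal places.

-0.56

r̄ = (-0.3 + 0.9 − 4.3 − 1.6 + 2) / 5 = -0.6600%
Σ(r − r̄)² = 23.7720; population σ = √(23.7720/5) = 2.1805%
Sharpe = (r̄ − rf) / σ = (-0.6600 − 0.57) / 2.1805 = -1.2300 / 2.1805 = -0.5641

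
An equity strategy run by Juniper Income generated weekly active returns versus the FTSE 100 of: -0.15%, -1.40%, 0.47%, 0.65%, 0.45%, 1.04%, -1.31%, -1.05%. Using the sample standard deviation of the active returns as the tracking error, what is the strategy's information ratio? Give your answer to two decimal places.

-0.17

Mean return r̄ = -1.300 / 8 = -0.1625%
Σ(r − r̄)² = (-0.15 − (-0.1625))² + (-1.4 − (-0.1625))² + (0.47 − (-0.1625))² + … = 6.5174
σ = √[6.5174 / 7] = 0.9649%
IR = r̄ / tracking error = -0.1625 / 0.9649 = -0.1684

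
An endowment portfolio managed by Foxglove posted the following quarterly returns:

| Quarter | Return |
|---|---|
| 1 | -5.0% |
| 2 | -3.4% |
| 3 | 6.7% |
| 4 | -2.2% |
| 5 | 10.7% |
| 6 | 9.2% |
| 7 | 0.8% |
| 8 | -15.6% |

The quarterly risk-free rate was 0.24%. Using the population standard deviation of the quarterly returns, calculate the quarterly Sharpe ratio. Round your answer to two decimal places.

r̄ = (-5 − 3.4 + 6.7 − 2.2 + 10.7 + 9.2 + 0.8 − 15.6) / 8 = 0.1500%
Population std dev = √[529.2400 / 8] = 8.1336%
Sharpe = (r̄ − rf) / σ = (0.1500 − 0.24) / 8.1336 = -0.0900 / 8.1336 = -0.0111

-0.01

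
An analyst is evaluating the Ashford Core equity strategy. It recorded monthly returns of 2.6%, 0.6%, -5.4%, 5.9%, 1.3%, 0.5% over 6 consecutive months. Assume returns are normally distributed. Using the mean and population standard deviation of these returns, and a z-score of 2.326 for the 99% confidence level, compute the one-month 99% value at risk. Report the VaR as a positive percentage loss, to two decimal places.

r̄ = (2.6 + 0.6 − 5.4 + 5.9 + 1.3 + 0.5) / 6 = 5.50 / 6 = 0.9167%
Population σ = √[Σ(r − r̄)² / 6] = √[67.9883 / 6] = √11.3314 = 3.3662%
VaR = −(r̄ − z·σ) = −(0.9167 − 2.326 × 3.3662) = −(-6.9131) = 6.9131%

6.91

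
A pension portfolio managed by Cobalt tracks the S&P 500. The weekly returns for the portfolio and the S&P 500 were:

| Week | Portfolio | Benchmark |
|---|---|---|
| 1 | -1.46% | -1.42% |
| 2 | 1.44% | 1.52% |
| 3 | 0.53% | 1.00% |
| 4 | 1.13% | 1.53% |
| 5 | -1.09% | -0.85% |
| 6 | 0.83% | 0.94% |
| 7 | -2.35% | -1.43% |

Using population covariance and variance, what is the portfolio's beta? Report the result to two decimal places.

1.06

r̄p = -0.1386%,  r̄m = 0.1843%
Cov = Σ(rp − r̄p)(rm − r̄m) / 7 = 1.6810
Var(rm) = Σ(rm − r̄m)² / 7 = 1.5830
β = Cov / Var = 1.6810 / 1.5830 = 1.0619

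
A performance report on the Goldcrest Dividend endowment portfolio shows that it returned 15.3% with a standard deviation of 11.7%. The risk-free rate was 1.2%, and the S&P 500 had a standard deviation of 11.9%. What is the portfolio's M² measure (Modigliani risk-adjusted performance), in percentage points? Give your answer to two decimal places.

15.54

Sharpe = (Rp − Rf) / σp = (15.3% − 1.2%) / 11.7% = 1.2051
M² = Rf + Sharpe × σm = 1.2% + 1.2051 × 11.9% = 15.5407%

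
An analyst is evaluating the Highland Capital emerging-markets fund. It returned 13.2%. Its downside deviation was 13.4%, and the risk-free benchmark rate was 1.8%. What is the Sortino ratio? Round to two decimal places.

Sortino = (Rp − Rf) / σd = (13.2% − 1.8%) / 13.4% = 11.40% / 13.4% = 0.8507

0.85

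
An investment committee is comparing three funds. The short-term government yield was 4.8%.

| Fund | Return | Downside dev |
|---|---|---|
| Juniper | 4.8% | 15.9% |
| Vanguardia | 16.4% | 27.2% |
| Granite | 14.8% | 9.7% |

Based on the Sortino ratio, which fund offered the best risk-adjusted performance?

Granite

Juniper: Sortino ratio = (4.8% − 4.8%) / 15.9% = 0.000
Vanguardia: Sortino ratio = (16.4% − 4.8%) / 27.2% = 0.426
Granite: Sortino ratio = (14.8% − 4.8%) / 9.7% = 1.031
Highest: Granite (1.031).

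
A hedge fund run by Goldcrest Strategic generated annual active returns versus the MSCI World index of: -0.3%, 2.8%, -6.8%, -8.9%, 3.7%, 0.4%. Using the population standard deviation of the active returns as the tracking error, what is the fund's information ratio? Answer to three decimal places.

Mean return r̄ = -9.10 / 6 = -1.5167%
Σ(r − r̄)² = (-0.3 − (-1.5167))² + (2.8 − (-1.5167))² + (-6.8 − (-1.5167))² + … = 133.4283
population σ = √(133.4283 / 6) = √22.2381 = 4.7157%
IR = r̄ / tracking error = -1.5167 / 4.7157 = -0.3216

-0.322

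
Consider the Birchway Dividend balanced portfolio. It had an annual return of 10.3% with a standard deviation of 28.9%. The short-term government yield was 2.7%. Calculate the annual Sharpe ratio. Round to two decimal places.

Sharpe = (Rp − Rf) / σp = (10.3% − 2.7%) / 28.9% = 7.60% / 28.9% = 0.2630

0.26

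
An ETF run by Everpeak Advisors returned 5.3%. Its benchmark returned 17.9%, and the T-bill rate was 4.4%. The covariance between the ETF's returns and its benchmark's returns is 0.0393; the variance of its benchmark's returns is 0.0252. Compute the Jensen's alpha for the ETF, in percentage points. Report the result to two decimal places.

-20.15

β = Cov / Var = 0.0393 / 0.0252 = 1.5595
E[R] = Rf + β(Rm − Rf) = 4.4% + 1.5595 × (17.9% − 4.4%) = 25.4533%
α = Rp − E[R] = 5.3% − 25.4533% = -20.1533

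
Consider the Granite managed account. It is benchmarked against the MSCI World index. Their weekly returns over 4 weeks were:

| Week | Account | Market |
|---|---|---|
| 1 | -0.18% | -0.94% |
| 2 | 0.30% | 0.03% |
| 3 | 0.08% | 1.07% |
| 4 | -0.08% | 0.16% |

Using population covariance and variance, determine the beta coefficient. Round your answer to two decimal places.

0.12

r̄p = 0.0300%,  r̄m = 0.0800%
Cov = Σ(rp − r̄p)(rm − r̄m) / 4 = 0.0604
Var(rm) = Σ(rm − r̄m)² / 4 = 0.5074
β = Cov / Var = 0.0604 / 0.5074 = 0.1190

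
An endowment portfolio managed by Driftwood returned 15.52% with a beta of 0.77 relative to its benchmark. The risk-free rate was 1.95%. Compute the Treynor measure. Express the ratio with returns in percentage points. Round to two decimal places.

Treynor = (Rp − Rf) / β = (15.52% − 1.95%) / 0.77 = 13.57 / 0.77 = 17.6234

17.62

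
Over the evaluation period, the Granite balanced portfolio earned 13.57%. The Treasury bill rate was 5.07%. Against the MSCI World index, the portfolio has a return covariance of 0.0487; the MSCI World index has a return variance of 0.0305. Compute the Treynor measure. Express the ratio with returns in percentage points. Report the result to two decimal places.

5.32

β = Cov / Var = 0.0487 / 0.0305 = 1.5967
Treynor = (Rp − Rf) / β = (13.57% − 5.07%) / 1.5967 = 8.50 / 1.5967 = 5.3235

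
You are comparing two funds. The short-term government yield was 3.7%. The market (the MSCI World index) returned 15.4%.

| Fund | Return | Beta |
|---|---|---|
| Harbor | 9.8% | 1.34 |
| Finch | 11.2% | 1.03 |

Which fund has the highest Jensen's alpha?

Harbor: α = 9.8% − [3.7% + 1.34 × (15.4% − 3.7%)] = -9.578
Finch: α = 11.2% − [3.7% + 1.03 × (15.4% − 3.7%)] = -4.551
Highest: Finch (-4.551).

Finch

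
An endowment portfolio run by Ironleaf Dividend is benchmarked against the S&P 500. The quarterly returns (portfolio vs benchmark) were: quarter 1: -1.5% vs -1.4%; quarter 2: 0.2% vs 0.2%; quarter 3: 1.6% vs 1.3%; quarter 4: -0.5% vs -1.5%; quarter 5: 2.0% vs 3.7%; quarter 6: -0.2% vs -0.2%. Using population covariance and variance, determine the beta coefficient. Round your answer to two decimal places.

0.63

r̄p = 0.2667%,  r̄m = 0.3500%
Cov = Σ(rp − r̄p)(rm − r̄m) / 6 = 1.9750
Var(rm) = Σ(rm − r̄m)² / 6 = 3.1558
β = Cov / Var = 1.9750 / 3.1558 = 0.6258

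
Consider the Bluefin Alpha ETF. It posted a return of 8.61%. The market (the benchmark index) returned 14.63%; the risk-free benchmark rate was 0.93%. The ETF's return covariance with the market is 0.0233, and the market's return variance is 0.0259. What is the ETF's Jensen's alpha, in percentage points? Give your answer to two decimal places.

β = Cov / Var = 0.0233 / 0.0259 = 0.8996
E[R] = Rf + β(Rm − Rf) = 0.93% + 0.8996 × (14.63% − 0.93%) = 13.2545%
α = Rp − E[R] = 8.61% − 13.2545% = -4.6445

-4.64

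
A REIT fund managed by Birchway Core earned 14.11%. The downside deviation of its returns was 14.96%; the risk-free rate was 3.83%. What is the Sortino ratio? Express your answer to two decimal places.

Sortino = (Rp − Rf) / σd = (14.11% − 3.83%) / 14.96% = 10.28% / 14.96% = 0.6872

0.69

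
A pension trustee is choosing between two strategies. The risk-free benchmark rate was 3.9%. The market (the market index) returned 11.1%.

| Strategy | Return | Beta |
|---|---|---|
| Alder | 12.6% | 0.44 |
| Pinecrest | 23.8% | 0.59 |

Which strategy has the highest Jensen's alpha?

Alder: α = 12.6% − [3.9% + 0.44 × (11.1% − 3.9%)] = 5.532
Pinecrest: α = 23.8% − [3.9% + 0.59 × (11.1% − 3.9%)] = 15.652
Highest: Pinecrest (15.652).

Pinecrest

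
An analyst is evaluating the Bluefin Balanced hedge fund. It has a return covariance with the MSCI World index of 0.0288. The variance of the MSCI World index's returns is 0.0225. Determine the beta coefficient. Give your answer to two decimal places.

β = Cov(Rp, Rm) / Var(Rm) = 0.0288 / 0.0225 = 1.2800

1.28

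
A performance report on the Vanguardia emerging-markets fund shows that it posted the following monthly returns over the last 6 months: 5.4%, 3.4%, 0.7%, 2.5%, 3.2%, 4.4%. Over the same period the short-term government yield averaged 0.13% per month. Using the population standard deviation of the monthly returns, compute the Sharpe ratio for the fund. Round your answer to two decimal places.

2.13

r̄ = (5.4 + 3.4 + 0.7 + 2.5 + 3.2 + 4.4) / 6 = 19.60 / 6 = 3.2667%
Σ(r − r̄)² = (5.4 − 3.2667)² + (3.4 − 3.2667)² + … = 13.0333
σ = √[13.0333 / 6] = 1.4738%
Sharpe = (r̄ − rf) / σ = (3.2667 − 0.13) / 1.4738 = 3.1367 / 1.4738 = 2.1283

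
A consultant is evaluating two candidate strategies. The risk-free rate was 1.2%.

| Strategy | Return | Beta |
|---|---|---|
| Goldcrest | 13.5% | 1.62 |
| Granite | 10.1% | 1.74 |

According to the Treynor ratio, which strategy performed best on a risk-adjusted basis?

Goldcrest

Goldcrest: Treynor = (13.5% − 1.2%) / 1.62 = 7.593
Granite: Treynor = (10.1% − 1.2%) / 1.74 = 5.115
Highest: Goldcrest (7.593).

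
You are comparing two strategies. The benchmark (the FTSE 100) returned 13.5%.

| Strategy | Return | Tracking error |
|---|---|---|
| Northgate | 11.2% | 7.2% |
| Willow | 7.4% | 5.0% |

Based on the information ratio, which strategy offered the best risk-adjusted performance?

Northgate: IR = (11.2% − 13.5%) / 7.2% = -0.319
Willow: IR = (7.4% − 13.5%) / 5.0% = -1.220
Highest: Northgate (-0.319).

Northgate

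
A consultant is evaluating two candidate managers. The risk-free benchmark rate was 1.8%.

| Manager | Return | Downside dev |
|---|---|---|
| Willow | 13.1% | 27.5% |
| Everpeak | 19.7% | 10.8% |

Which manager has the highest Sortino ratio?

Everpeak

Willow: Sortino ratio = (13.1% − 1.8%) / 27.5% = 0.411
Everpeak: Sortino ratio = (19.7% − 1.8%) / 10.8% = 1.657
Highest: Everpeak (1.657).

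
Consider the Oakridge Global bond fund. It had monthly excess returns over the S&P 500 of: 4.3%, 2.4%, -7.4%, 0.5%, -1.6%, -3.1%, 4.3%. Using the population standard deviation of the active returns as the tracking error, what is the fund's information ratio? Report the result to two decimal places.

Mean return r̄ = -0.60 / 7 = -0.0857%
Population std dev = √[109.8686 / 7] = 3.9618%
IR = r̄ / tracking error = -0.0857 / 3.9618 = -0.0216

-0.02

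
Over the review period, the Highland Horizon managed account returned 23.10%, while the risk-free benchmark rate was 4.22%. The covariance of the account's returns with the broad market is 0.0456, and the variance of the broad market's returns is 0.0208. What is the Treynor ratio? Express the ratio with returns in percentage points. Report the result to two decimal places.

8.61

β = Cov / Var = 0.0456 / 0.0208 = 2.1923
Treynor = (Rp − Rf) / β = (23.10% − 4.22%) / 2.1923 = 18.88 / 2.1923 = 8.6120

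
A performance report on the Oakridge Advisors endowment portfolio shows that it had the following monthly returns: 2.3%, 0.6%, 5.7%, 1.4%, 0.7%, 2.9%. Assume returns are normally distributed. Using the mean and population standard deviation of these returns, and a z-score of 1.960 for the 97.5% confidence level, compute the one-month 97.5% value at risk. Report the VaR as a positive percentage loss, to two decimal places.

1.14

μ = (2.3 + 0.6 + 5.7 + 1.4 + 0.7 + 2.9) / 6 = 2.2667%
Σ(r − μ)² = (2.3 − 2.2667)² + (0.6 − 2.2667)² + … = 18.1733
population σ = √(18.1733 / 6) = √3.0289 = 1.7404%
VaR = −(μ − z·σ) = −(2.2667 − 1.960 × 1.7404) = −(-1.1445) = 1.1445%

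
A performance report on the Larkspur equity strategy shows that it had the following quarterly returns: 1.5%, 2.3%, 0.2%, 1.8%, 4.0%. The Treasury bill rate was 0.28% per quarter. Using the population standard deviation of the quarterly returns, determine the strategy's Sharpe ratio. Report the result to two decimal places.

1.36

Mean return r̄ = 9.80 / 5 = 1.9600%
Σ(r − r̄)² = 7.6120; population σ = √(7.6120/5) = 1.2339%
Sharpe = (r̄ − rf) / σ = (1.9600 − 0.28) / 1.2339 = 1.6800 / 1.2339 = 1.3615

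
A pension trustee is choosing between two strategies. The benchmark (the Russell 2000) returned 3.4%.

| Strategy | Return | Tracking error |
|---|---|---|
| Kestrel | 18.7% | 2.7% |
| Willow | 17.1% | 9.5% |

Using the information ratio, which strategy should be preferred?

Kestrel: IR = (18.7% − 3.4%) / 2.7% = 5.667
Willow: IR = (17.1% − 3.4%) / 9.5% = 1.442
Highest: Kestrel (5.667).

Kestrel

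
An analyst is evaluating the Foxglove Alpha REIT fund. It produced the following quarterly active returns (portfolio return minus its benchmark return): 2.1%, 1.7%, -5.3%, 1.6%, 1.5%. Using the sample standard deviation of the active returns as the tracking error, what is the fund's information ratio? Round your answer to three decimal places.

0.102

r̄ = (2.1 + 1.7 − 5.3 + 1.6 + 1.5) / 5 = 1.60 / 5 = 0.3200%
Sample σ = √[Σ(r − r̄)² / 4] = √[39.6880 / 4] = √9.9220 = 3.1499%
IR = r̄ / tracking error = 0.3200 / 3.1499 = 0.1016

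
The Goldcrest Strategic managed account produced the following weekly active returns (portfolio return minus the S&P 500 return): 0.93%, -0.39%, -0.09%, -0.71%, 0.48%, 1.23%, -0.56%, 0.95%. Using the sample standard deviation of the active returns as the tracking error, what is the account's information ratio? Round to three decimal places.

0.302

μ = (0.93 − 0.39 − 0.09 − 0.71 + 0.48 + 1.23 − 0.56 + 0.95) / 8 = 0.2300%
Sample σ = √[Σ(r − μ)² / 7] = √[4.0654 / 7] = √0.5808 = 0.7621%
IR = μ / tracking error = 0.2300 / 0.7621 = 0.3018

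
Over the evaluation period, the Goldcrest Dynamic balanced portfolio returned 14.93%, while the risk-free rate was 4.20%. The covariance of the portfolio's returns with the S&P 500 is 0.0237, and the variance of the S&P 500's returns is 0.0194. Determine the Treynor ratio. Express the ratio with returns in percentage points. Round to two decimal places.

β = Cov / Var = 0.0237 / 0.0194 = 1.2216
Treynor = (Rp − Rf) / β = (14.93% − 4.20%) / 1.2216 = 10.73 / 1.2216 = 8.7836

8.78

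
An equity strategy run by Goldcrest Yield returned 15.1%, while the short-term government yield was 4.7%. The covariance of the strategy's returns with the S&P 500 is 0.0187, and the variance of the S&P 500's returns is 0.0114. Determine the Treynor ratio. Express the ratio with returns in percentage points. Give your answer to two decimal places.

β = Cov / Var = 0.0187 / 0.0114 = 1.6404
Treynor = (Rp − Rf) / β = (15.1% − 4.7%) / 1.6404 = 10.40 / 1.6404 = 6.3399

6.34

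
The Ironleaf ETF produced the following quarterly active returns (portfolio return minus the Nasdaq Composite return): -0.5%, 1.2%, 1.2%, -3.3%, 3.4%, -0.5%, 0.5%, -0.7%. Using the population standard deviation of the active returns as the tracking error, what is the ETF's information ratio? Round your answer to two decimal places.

Mean return r̄ = 1.30 / 8 = 0.1625%
Σ(r − r̄)² = 26.3588; population σ = √(26.3588/8) = 1.8152%
IR = r̄ / tracking error = 0.1625 / 1.8152 = 0.0895

0.09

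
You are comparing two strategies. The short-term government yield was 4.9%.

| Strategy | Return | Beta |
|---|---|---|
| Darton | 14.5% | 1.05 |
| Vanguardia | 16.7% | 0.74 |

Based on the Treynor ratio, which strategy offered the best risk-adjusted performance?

Darton: Treynor = (14.5% − 4.9%) / 1.05 = 9.143
Vanguardia: Treynor = (16.7% − 4.9%) / 0.74 = 15.946
Highest: Vanguardia (15.946).

Vanguardia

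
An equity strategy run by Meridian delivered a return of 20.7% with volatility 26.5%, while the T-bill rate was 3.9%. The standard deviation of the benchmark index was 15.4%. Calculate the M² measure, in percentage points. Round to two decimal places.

13.66

Sharpe = (Rp − Rf) / σp = (20.7% − 3.9%) / 26.5% = 0.6340
M² = Rf + Sharpe × σm = 3.9% + 0.6340 × 15.4% = 13.6636%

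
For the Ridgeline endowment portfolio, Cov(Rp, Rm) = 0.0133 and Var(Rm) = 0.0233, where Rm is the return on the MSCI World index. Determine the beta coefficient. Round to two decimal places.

β = Cov(Rp, Rm) / Var(Rm) = 0.0133 / 0.0233 = 0.5708

0.57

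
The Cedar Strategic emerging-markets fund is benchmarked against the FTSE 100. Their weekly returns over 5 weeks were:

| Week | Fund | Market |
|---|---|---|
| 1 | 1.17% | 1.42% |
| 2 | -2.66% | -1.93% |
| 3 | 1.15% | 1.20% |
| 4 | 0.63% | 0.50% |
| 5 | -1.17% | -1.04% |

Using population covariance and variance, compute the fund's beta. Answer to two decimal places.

r̄p = -0.1760%,  r̄m = 0.0300%
Cov = Σ(rp − r̄p)(rm − r̄m) / 5 = 1.9467
Var(rm) = Σ(rm − r̄m)² / 5 = 1.7017
β = Cov / Var = 1.9467 / 1.7017 = 1.1440

1.14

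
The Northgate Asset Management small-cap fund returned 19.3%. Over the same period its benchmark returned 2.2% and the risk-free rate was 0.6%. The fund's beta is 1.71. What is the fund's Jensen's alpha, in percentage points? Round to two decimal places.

CAPM expected return = Rf + β(Rm − Rf) = 0.6% + 1.71 × (2.2% − 0.6%) = 0.6 + 1.71 × 1.60 = 3.3360%
Jensen's α = Rp − E[R] = 19.3% − 3.3360% = 15.9640

15.96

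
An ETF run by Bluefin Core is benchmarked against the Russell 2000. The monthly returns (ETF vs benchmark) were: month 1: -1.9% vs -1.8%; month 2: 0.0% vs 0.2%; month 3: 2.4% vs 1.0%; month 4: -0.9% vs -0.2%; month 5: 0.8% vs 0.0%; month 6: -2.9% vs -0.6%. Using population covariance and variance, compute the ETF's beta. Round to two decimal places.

1.64

r̄p = -0.4167%,  r̄m = -0.2333%
Cov = Σ(rp − r̄p)(rm − r̄m) / 6 = 1.1928
Var(rm) = Σ(rm − r̄m)² / 6 = 0.7256
β = Cov / Var = 1.1928 / 0.7256 = 1.6439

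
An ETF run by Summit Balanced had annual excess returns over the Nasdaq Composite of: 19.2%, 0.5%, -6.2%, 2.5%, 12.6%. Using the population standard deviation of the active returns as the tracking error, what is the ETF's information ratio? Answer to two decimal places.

0.63

r̄ = (19.2 + 0.5 − 6.2 + 2.5 + 12.6) / 5 = 5.7200%
Σ(r − r̄)² = (19.2 − 5.7200)² + (0.5 − 5.7200)² + (-6.2 − 5.7200)² + … = 408.7480
population σ = √(408.7480 / 5) = √81.7496 = 9.0415%
IR = r̄ / tracking error = 5.7200 / 9.0415 = 0.6326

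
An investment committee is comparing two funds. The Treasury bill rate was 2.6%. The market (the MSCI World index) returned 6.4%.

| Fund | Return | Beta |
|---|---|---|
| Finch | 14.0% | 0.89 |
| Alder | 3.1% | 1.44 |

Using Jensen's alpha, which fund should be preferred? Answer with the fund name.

Finch

Finch: α = 14.0% − [2.6% + 0.89 × (6.4% − 2.6%)] = 8.018
Alder: α = 3.1% − [2.6% + 1.44 × (6.4% − 2.6%)] = -4.972
Highest: Finch (8.018).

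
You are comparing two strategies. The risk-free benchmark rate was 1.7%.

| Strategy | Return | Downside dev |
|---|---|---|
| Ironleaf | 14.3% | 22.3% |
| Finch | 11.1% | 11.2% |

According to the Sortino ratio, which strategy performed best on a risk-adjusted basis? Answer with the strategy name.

Finch

Ironleaf: Sortino ratio = (14.3% − 1.7%) / 22.3% = 0.565
Finch: Sortino ratio = (11.1% − 1.7%) / 11.2% = 0.839
Highest: Finch (0.839).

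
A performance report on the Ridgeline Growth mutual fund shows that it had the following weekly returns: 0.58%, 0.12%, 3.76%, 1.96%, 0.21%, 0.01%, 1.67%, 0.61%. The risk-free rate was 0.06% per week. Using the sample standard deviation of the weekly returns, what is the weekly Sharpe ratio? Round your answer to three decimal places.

Mean return r̄ = 8.920 / 8 = 1.1150%
Sample std dev = √[11.5894 / 7] = 1.2867%
Sharpe = (r̄ − rf) / σ = (1.1150 − 0.06) / 1.2867 = 1.0550 / 1.2867 = 0.8199

0.820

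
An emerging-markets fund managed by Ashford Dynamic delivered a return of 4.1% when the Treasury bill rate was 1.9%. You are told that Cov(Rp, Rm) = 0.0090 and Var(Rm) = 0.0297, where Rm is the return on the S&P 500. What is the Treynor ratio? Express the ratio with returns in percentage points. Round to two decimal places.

7.26

β = Cov / Var = 0.0090 / 0.0297 = 0.3030
Treynor = (Rp − Rf) / β = (4.1% − 1.9%) / 0.3030 = 2.20 / 0.3030 = 7.2607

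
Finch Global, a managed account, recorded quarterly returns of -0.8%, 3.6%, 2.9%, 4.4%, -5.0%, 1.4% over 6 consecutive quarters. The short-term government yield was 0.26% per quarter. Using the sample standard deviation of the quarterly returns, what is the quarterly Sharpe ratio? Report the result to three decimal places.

r̄ = (-0.8 + 3.6 + 2.9 + 4.4 − 5 + 1.4) / 6 = 1.0833%
Σ(r − r̄)² = 61.2883; sample σ = √(61.2883/5) = 3.5011%
Sharpe = (r̄ − rf) / σ = (1.0833 − 0.26) / 3.5011 = 0.8233 / 3.5011 = 0.2352

0.235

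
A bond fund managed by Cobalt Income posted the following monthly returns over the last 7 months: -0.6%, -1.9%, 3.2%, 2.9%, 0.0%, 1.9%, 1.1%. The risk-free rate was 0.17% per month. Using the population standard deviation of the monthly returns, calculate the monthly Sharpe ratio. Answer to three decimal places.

Mean return r̄ = 6.60 / 7 = 0.9429%
Population std dev = √[21.2171 / 7] = 1.7410%
Sharpe = (r̄ − rf) / σ = (0.9429 − 0.17) / 1.7410 = 0.7729 / 1.7410 = 0.4439

0.444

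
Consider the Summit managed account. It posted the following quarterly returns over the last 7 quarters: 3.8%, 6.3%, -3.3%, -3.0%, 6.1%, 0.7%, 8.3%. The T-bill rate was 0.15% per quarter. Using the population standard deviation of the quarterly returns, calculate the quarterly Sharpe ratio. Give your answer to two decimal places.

Mean return μ = 18.90 / 7 = 2.7000%
Σ(r − μ)² = 129.5800; population σ = √(129.5800/7) = 4.3025%
Sharpe = (μ − rf) / σ = (2.7000 − 0.15) / 4.3025 = 2.5500 / 4.3025 = 0.5927

0.59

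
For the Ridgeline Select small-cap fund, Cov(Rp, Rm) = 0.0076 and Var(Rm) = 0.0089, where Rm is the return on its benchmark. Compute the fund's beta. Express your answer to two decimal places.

β = Cov(Rp, Rm) / Var(Rm) = 0.0076 / 0.0089 = 0.8539

0.85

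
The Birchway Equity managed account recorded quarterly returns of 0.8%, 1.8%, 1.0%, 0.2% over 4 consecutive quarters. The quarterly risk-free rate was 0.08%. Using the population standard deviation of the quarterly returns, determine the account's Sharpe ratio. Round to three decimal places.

r̄ = (0.8 + 1.8 + 1 + 0.2) / 4 = 0.9500%
Population std dev = √[1.3100 / 4] = 0.5723%
Sharpe = (r̄ − rf) / σ = (0.9500 − 0.08) / 0.5723 = 0.8700 / 0.5723 = 1.5202

1.520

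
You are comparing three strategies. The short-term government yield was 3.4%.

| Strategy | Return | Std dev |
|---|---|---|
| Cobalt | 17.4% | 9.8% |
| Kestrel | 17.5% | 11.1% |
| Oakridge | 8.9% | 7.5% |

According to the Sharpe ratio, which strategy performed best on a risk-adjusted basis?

Cobalt

Cobalt: Sharpe ratio = (17.4% − 3.4%) / 9.8% = 1.429
Kestrel: Sharpe ratio = (17.5% − 3.4%) / 11.1% = 1.270
Oakridge: Sharpe ratio = (8.9% − 3.4%) / 7.5% = 0.733
Highest: Cobalt (1.429).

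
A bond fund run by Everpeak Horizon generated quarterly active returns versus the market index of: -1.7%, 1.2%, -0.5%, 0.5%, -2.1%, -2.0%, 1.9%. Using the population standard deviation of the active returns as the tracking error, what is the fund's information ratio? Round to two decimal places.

Mean return μ = -2.70 / 7 = -0.3857%
Σ(r − μ)² = 15.8086; population σ = √(15.8086/7) = 1.5028%
IR = μ / tracking error = -0.3857 / 1.5028 = -0.2567

-0.26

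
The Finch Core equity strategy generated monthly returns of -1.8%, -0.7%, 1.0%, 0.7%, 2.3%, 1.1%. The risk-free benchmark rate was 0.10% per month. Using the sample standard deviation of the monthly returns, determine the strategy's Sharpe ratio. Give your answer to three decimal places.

r̄ = (-1.8 − 0.7 + 1 + 0.7 + 2.3 + 1.1) / 6 = 0.4333%
Sample std dev = √[10.5933 / 5] = 1.4556%
Sharpe = (r̄ − rf) / σ = (0.4333 − 0.1) / 1.4556 = 0.3333 / 1.4556 = 0.2290

0.229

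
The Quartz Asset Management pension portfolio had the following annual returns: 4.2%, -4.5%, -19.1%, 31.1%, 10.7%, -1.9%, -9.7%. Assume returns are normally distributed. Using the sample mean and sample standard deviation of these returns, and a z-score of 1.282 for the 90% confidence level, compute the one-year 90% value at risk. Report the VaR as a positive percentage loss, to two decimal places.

r̄ = (4.2 − 4.5 − 19.1 + 31.1 + 10.7 − 1.9 − 9.7) / 7 = 10.80 / 7 = 1.5429%
Σ(r − r̄)² = (4.2 − 1.5429)² + (-4.5 − 1.5429)² + (-19.1 − 1.5429)² + … = 1565.4371
sample σ = √(1565.4371 / 6) = √260.9062 = 16.1526%
VaR = −(r̄ − z·σ) = −(1.5429 − 1.282 × 16.1526) = −(-19.1647) = 19.1647%

19.16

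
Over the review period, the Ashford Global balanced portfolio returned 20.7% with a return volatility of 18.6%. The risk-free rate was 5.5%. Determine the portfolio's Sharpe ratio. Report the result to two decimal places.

0.82

Sharpe = (Rp − Rf) / σp = (20.7% − 5.5%) / 18.6% = 15.20% / 18.6% = 0.8172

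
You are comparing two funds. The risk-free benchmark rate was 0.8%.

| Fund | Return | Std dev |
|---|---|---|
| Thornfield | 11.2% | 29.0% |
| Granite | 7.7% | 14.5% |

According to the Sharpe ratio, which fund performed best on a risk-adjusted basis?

Granite

Thornfield: Sharpe ratio = (11.2% − 0.8%) / 29.0% = 0.359
Granite: Sharpe ratio = (7.7% − 0.8%) / 14.5% = 0.476
Highest: Granite (0.476).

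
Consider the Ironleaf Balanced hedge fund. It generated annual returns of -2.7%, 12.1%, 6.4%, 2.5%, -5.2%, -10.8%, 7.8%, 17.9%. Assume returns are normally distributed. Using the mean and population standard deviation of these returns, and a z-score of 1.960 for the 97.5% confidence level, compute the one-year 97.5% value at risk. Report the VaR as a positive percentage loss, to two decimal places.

13.86

r̄ = (-2.7 + 12.1 + 6.4 + 2.5 − 5.2 − 10.8 + 7.8 + 17.9) / 8 = 3.5000%
Σ(r − r̄)² = 627.8400; population σ = √(627.8400/8) = 8.8589%
VaR = −(r̄ − z·σ) = −(3.5000 − 1.960 × 8.8589) = −(-13.8634) = 13.8634%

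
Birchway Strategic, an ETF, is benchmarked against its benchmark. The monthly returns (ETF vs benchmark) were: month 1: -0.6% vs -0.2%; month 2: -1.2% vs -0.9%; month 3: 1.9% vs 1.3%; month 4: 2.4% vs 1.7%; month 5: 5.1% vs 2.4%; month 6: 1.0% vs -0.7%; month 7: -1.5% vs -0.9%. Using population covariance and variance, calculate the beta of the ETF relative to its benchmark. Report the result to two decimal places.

1.56

r̄p = 1.0143%,  r̄m = 0.3857%
Cov = Σ(rp − r̄p)(rm − r̄m) / 7 = 2.5573
Var(rm) = Σ(rm − r̄m)² / 7 = 1.6355
β = Cov / Var = 2.5573 / 1.6355 = 1.5636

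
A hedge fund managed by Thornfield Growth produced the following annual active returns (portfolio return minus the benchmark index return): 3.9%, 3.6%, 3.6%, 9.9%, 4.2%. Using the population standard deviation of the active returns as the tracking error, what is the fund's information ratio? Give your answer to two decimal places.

r̄ = (3.9 + 3.6 + 3.6 + 9.9 + 4.2) / 5 = 25.20 / 5 = 5.0400%
Population std dev = √[29.7720 / 5] = 2.4402%
IR = r̄ / tracking error = 5.0400 / 2.4402 = 2.0654

2.07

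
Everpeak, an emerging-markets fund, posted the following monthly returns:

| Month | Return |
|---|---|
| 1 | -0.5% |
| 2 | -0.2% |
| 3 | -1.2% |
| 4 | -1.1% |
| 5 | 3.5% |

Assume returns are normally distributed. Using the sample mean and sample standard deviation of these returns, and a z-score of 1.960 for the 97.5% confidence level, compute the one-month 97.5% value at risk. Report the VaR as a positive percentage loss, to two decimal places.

r̄ = (-0.5 − 0.2 − 1.2 − 1.1 + 3.5) / 5 = 0.1000%
Σ(r − r̄)² = 15.1400; sample σ = √(15.1400/4) = 1.9455%
VaR = −(r̄ − z·σ) = −(0.1000 − 1.960 × 1.9455) = −(-3.7132) = 3.7132%

3.71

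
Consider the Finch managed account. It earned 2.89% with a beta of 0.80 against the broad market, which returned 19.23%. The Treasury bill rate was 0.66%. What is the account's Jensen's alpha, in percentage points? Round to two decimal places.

-12.63

CAPM expected return = Rf + β(Rm − Rf) = 0.66% + 0.80 × (19.23% − 0.66%) = 0.66 + 0.80 × 18.57 = 15.5160%
Jensen's α = Rp − E[R] = 2.89% − 15.5160% = -12.6260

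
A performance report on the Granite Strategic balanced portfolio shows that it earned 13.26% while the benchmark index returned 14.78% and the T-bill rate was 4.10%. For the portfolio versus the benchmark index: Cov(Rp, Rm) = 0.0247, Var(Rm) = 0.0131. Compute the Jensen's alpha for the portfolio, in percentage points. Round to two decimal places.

-10.98

β = Cov / Var = 0.0247 / 0.0131 = 1.8855
E[R] = Rf + β(Rm − Rf) = 4.10% + 1.8855 × (14.78% − 4.10%) = 24.2371%
α = Rp − E[R] = 13.26% − 24.2371% = -10.9771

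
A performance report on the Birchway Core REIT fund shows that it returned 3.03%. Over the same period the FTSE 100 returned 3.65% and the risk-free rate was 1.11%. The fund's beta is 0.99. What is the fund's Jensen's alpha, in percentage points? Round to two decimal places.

-0.59

CAPM expected return = Rf + β(Rm − Rf) = 1.11% + 0.99 × (3.65% − 1.11%) = 1.11 + 0.99 × 2.54 = 3.6246%
Jensen's α = Rp − E[R] = 3.03% − 3.6246% = -0.5946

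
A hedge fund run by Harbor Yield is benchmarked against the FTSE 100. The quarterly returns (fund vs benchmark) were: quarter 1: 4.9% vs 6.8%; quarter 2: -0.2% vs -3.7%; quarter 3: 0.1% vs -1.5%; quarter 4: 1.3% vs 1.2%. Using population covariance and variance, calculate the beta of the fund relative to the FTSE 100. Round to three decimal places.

r̄p = 1.5250%,  r̄m = 0.7000%
Cov = Σ(rp − r̄p)(rm − r̄m) / 4 = 7.8000
Var(rm) = Σ(rm − r̄m)² / 4 = 15.4150
β = Cov / Var = 7.8000 / 15.4150 = 0.5060

0.506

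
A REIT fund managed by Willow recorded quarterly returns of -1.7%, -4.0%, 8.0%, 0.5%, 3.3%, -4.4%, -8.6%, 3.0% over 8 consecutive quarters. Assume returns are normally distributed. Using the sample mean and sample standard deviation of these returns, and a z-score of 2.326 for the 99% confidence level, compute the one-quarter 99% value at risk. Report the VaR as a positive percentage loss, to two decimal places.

12.75

r̄ = (-1.7 − 4 + 8 + 0.5 + 3.3 − 4.4 − 8.6 + 3) / 8 = -0.4875%
Sample std dev = √[194.4488 / 7] = 5.2705%
VaR = −(r̄ − z·σ) = −(-0.4875 − 2.326 × 5.2705) = −(-12.7467) = 12.7467%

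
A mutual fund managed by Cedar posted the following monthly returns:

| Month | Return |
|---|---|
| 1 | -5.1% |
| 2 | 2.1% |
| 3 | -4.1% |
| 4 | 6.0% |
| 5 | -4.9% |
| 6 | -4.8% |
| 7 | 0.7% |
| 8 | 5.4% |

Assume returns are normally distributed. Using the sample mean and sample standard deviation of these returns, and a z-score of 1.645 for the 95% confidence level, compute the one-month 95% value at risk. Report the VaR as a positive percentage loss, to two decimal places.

8.38

Mean return r̄ = -4.70 / 8 = -0.5875%
Sample σ = √[Σ(r − r̄)² / 7] = √[157.1688 / 7] = √22.4527 = 4.7384%
VaR = −(r̄ − z·σ) = −(-0.5875 − 1.645 × 4.7384) = −(-8.3822) = 8.3822%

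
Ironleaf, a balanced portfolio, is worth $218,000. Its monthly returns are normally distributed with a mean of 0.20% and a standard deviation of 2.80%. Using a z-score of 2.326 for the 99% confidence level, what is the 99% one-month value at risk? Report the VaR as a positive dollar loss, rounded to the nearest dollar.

Return at the 99% tail: μ − z·σ = 0.20% − 2.326 × 2.80% = 0.2 − 6.5128 = -6.3128%
VaR = −(-6.3128%) × $218,000 = 6.3128% × $218,000 = $13,762

$13,762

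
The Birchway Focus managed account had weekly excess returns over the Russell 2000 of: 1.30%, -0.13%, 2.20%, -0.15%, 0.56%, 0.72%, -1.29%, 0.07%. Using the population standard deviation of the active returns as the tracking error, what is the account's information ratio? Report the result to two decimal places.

0.42

r̄ = (1.3 − 0.13 + 2.2 − 0.15 + 0.56 + 0.72 − 1.29 + 0.07) / 8 = 3.280 / 8 = 0.4100%
Population σ = √[Σ(r − r̄)² / 8] = √[7.7256 / 8] = √0.9657 = 0.9827%
IR = r̄ / tracking error = 0.4100 / 0.9827 = 0.4172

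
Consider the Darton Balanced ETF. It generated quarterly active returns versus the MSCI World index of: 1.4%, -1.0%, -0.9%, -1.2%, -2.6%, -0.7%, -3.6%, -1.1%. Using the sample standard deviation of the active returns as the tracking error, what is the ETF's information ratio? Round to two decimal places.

μ = (1.4 − 1 − 0.9 − 1.2 − 2.6 − 0.7 − 3.6 − 1.1) / 8 = -9.70 / 8 = -1.2125%
Sample std dev = √[14.8688 / 7] = 1.4574%
IR = μ / tracking error = -1.2125 / 1.4574 = -0.8320

-0.83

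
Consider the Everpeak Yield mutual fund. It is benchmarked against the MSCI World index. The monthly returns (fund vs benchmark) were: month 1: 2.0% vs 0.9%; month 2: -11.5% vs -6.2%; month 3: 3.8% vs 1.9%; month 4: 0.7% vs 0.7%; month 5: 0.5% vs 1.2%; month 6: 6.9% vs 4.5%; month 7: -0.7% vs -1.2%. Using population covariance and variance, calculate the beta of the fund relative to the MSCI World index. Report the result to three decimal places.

1.710

r̄p = 0.2429%,  r̄m = 0.2571%
Cov = Σ(rp − r̄p)(rm − r̄m) / 7 = 16.1233
Var(rm) = Σ(rm − r̄m)² / 7 = 9.4310
β = Cov / Var = 16.1233 / 9.4310 = 1.7096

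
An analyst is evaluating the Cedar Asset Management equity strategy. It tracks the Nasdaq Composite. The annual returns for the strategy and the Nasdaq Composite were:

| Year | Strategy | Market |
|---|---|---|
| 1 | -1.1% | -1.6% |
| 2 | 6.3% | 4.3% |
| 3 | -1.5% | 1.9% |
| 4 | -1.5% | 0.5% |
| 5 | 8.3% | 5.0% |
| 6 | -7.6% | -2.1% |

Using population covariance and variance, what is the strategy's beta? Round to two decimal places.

1.81

r̄p = 0.4833%,  r̄m = 1.3333%
Cov = Σ(rp − r̄p)(rm − r̄m) / 6 = 13.1406
Var(rm) = Σ(rm − r̄m)² / 6 = 7.2756
β = Cov / Var = 13.1406 / 7.2756 = 1.8061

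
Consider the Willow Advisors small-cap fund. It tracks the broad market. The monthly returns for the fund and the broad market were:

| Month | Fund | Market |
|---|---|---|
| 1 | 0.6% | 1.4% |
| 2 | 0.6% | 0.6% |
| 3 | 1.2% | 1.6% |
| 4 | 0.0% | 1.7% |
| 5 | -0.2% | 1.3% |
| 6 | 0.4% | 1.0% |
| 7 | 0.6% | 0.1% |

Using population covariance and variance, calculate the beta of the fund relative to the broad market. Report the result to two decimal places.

r̄p = 0.4571%,  r̄m = 1.1000%
Cov = Σ(rp − r̄p)(rm − r̄m) / 7 = -0.0286
Var(rm) = Σ(rm − r̄m)² / 7 = 0.2857
β = Cov / Var = -0.0286 / 0.2857 = -0.1001

-0.10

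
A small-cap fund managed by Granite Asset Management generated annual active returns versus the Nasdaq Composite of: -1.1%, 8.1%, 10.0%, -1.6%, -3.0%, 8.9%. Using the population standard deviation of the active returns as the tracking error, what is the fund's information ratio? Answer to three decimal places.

0.645

μ = (-1.1 + 8.1 + 10 − 1.6 − 3 + 8.9) / 6 = 21.30 / 6 = 3.5500%
Σ(r − μ)² = (-1.1 − 3.5500)² + (8.1 − 3.5500)² + (10 − 3.5500)² + … = 181.9750
σ = √[181.9750 / 6] = 5.5072%
IR = μ / tracking error = 3.5500 / 5.5072 = 0.6446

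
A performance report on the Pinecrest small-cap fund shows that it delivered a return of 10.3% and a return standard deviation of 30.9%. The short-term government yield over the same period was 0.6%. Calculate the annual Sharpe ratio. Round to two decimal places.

Sharpe = (Rp − Rf) / σp = (10.3% − 0.6%) / 30.9% = 9.70% / 30.9% = 0.3139

0.31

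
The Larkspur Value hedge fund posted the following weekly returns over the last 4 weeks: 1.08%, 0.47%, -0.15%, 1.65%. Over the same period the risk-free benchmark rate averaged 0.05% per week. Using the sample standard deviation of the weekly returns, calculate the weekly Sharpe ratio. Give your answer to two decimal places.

0.92

Mean return r̄ = 3.050 / 4 = 0.7625%
Σ(r − r̄)² = (1.08 − 0.7625)² + (0.47 − 0.7625)² + … = 1.8067
σ = √[1.8067 / 3] = 0.7760%
Sharpe = (r̄ − rf) / σ = (0.7625 − 0.05) / 0.7760 = 0.7125 / 0.7760 = 0.9182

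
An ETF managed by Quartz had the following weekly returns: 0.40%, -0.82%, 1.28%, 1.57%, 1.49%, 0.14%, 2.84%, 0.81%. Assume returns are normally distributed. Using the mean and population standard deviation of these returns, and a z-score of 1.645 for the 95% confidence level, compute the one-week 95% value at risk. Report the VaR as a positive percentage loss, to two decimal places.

0.73

r̄ = (0.4 − 0.82 + 1.28 + 1.57 + 1.49 + 0.14 + 2.84 + 0.81) / 8 = 0.9638%
Σ(r − r̄)² = 8.4666; population σ = √(8.4666/8) = 1.0287%
VaR = −(r̄ − z·σ) = −(0.9638 − 1.645 × 1.0287) = −(-0.7284) = 0.7284%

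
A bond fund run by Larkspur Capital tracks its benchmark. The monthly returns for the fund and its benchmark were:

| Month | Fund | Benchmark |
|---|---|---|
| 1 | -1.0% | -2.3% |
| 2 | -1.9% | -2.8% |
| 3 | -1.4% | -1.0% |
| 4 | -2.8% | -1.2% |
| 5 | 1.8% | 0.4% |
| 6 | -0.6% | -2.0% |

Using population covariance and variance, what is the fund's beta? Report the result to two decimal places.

0.85

r̄p = -0.9833%,  r̄m = -1.4833%
Cov = Σ(rp − r̄p)(rm − r̄m) / 6 = 0.9247
Var(rm) = Σ(rm − r̄m)² / 6 = 1.0881
β = Cov / Var = 0.9247 / 1.0881 = 0.8498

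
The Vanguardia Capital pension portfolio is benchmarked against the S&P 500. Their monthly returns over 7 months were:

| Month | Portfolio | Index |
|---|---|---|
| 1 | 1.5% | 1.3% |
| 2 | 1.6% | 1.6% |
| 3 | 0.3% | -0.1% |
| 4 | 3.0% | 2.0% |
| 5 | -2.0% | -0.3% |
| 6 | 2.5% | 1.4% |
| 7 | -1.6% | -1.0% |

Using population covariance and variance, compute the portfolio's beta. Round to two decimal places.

1.58

r̄p = 0.7571%,  r̄m = 0.7000%
Cov = Σ(rp − r̄p)(rm − r̄m) / 7 = 1.7814
Var(rm) = Σ(rm − r̄m)² / 7 = 1.1257
β = Cov / Var = 1.7814 / 1.1257 = 1.5825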